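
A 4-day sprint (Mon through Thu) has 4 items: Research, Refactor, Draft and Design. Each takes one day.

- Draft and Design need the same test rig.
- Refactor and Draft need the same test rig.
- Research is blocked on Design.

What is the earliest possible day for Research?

Precedence pushes Research to at least Tue.
Research at Tue is achievable: Design=Mon, Draft=Tue, Refactor=Mon, Research=Tue.

Tue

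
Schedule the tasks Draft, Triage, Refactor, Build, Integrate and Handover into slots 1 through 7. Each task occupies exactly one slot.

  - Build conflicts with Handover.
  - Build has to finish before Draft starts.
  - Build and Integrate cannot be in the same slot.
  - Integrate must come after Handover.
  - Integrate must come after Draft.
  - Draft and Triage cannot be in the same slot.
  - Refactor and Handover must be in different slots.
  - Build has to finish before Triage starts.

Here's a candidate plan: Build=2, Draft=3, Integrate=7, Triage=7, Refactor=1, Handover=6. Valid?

Build and Integrate cannot be in the same slot — holds.
Build conflicts with Handover — holds.
Draft and Triage cannot be in the same slot — holds.
Build has to finish before Draft starts — holds.
Refactor and Handover must be in different slots — holds.
Build has to finish before Triage starts — holds.
Integrate must come after Draft — holds.
Integrate must come after Handover — holds.

Yes, all constraints hold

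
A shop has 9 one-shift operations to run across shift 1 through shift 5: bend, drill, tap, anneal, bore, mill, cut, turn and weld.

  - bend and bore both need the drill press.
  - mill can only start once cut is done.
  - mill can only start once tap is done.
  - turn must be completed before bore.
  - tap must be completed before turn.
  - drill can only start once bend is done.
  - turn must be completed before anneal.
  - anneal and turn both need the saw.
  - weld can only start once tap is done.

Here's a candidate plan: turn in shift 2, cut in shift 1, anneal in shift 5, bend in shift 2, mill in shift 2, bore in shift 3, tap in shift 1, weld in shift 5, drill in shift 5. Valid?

mill can only start once tap is done — holds.
weld can only start once tap is done — holds.
drill can only start once bend is done — holds.
turn must be completed before anneal — holds.
turn must be completed before bore — holds.
bend and bore both need the drill press — holds.
tap must be completed before turn — holds.
mill can only start once cut is done — holds.
anneal and turn both need the saw — holds.

Yes, all constraints hold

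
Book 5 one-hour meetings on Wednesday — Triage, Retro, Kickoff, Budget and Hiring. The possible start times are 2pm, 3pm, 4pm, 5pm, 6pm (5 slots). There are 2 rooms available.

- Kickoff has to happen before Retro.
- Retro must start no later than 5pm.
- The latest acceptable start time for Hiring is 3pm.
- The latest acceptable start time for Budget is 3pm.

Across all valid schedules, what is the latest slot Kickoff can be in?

4pm

Downstream work caps Kickoff at 4pm.
Kickoff at 4pm is achievable: Triage=3pm; Hiring=2pm; Kickoff=4pm; Budget=2pm; Retro=5pm.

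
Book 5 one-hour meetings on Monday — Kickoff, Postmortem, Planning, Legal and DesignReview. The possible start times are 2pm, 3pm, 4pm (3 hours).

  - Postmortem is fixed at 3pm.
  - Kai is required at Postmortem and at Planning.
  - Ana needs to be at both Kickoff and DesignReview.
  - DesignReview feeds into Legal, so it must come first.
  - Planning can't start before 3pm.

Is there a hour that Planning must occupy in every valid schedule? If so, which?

Planning's window is 3pm–4pm.
Postmortem is fixed at 3pm, and Planning can't share a hour with Postmortem.
So Planning must be 4pm.

4pm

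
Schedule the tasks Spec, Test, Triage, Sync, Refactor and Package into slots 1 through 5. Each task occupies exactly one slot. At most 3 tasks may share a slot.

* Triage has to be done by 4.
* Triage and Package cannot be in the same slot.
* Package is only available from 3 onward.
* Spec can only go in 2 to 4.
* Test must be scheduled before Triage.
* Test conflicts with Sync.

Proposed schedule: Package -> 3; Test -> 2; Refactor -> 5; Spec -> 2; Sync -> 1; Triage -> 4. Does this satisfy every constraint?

Triage has to be done by 4 — holds.
Test conflicts with Sync — holds.
Test must be scheduled before Triage — holds.
Package is only available from 3 onward — holds.
Spec can only go in 2 to 4 — holds.
At most 3 tasks may share a slot — holds.
Triage and Package cannot be in the same slot — holds.

Valid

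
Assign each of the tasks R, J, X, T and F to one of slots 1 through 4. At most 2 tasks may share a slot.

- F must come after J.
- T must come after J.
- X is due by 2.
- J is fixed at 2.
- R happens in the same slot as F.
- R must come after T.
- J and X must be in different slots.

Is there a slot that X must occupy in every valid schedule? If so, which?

X's window is 1–2.
J is fixed at 2, and X can't share a slot with J.
So X must be 1.

1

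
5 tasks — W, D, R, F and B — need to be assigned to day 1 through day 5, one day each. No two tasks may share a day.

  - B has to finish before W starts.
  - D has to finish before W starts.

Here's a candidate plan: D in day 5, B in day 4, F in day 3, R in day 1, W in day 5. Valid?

No — it violates: No two tasks may share a day

B has to finish before W starts — holds.
D has to finish before W starts — violated.
No two tasks may share a day — violated.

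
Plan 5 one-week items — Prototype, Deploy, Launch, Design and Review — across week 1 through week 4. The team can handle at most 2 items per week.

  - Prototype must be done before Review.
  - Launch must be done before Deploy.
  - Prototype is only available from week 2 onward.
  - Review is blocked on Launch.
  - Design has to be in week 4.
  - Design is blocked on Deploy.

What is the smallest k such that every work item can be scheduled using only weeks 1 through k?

The precedence chain requires at least 3 distinct weeks.
With at most 2 per week and 5 work items, at least 3 weeks are needed.
Design can't be placed before week 4, so the schedule must run through at least week 4.
4 works (last occupied week: week 4): for example Deploy -> week 2; Review -> week 3; Launch -> week 1; Design -> week 4; Prototype -> week 2.

4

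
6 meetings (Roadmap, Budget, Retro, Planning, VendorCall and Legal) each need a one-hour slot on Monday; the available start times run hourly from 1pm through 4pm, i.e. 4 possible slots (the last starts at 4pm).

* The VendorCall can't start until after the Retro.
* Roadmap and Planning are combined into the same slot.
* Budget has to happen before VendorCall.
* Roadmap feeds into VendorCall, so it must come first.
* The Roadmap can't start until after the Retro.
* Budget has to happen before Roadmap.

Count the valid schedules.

24

Splitting on Roadmap: it can be 2pm (8), 3pm (16). Listing each branch's schedules as (Budget, Retro, Planning, VendorCall, Legal):
Roadmap=2pm: (1pm,1pm,2pm,3pm,1pm) (1pm,1pm,2pm,3pm,2pm) (1pm,1pm,2pm,3pm,3pm) (1pm,1pm,2pm,3pm,4pm) (1pm,1pm,2pm,4pm,1pm) (1pm,1pm,2pm,4pm,2pm) (1pm,1pm,2pm,4pm,3pm) (1pm,1pm,2pm,4pm,4pm) — 8.
Roadmap=3pm: (1pm,1pm,3pm,4pm,1pm) (1pm,1pm,3pm,4pm,2pm) (1pm,1pm,3pm,4pm,3pm) (1pm,1pm,3pm,4pm,4pm) (1pm,2pm,3pm,4pm,1pm) (1pm,2pm,3pm,4pm,2pm) (1pm,2pm,3pm,4pm,3pm) (1pm,2pm,3pm,4pm,4pm) (2pm,1pm,3pm,4pm,1pm) (2pm,1pm,3pm,4pm,2pm) (2pm,1pm,3pm,4pm,3pm) (2pm,1pm,3pm,4pm,4pm) (2pm,2pm,3pm,4pm,1pm) (2pm,2pm,3pm,4pm,2pm) (2pm,2pm,3pm,4pm,3pm) (2pm,2pm,3pm,4pm,4pm) — 16.
Summing: 8 + 16 = 24.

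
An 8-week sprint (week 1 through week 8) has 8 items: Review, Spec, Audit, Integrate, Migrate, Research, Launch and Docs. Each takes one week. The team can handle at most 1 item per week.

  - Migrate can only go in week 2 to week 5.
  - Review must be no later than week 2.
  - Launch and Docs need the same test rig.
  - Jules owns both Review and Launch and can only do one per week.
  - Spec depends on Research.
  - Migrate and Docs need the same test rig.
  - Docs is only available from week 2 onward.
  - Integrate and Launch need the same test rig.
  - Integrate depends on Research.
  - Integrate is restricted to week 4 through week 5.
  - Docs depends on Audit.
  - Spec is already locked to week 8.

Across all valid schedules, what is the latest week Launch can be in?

week 7

Launch at week 7 is achievable: Research -> week 3; Audit -> week 5; Review -> week 1; Integrate -> week 4; Migrate -> week 2; Spec -> week 8; Launch -> week 7; Docs -> week 6.
Nothing later works — the conflict and capacity constraints rule out every week after week 7.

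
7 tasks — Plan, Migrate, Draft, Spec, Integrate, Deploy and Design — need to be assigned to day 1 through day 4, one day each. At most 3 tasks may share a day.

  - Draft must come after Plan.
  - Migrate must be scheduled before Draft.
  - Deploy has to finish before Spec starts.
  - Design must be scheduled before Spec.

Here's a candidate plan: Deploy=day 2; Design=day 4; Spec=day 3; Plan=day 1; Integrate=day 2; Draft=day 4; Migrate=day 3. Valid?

No — it violates: Design must be scheduled before Spec

Draft must come after Plan — holds.
Design must be scheduled before Spec — violated.
At most 3 tasks may share a day — holds.
Migrate must be scheduled before Draft — holds.
Deploy has to finish before Spec starts — holds.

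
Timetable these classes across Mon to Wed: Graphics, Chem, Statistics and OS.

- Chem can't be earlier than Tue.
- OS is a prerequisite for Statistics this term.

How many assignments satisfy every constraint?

18

Splitting on Graphics: it can be Mon (6), Tue (6), Wed (6). Listing each branch's schedules as (Chem, Statistics, OS):
Graphics=Mon: (Tue,Tue,Mon) (Tue,Wed,Mon) (Tue,Wed,Tue) (Wed,Tue,Mon) (Wed,Wed,Mon) (Wed,Wed,Tue) — 6.
Graphics=Tue: (Tue,Tue,Mon) (Tue,Wed,Mon) (Tue,Wed,Tue) (Wed,Tue,Mon) (Wed,Wed,Mon) (Wed,Wed,Tue) — 6.
Graphics=Wed: (Tue,Tue,Mon) (Tue,Wed,Mon) (Tue,Wed,Tue) (Wed,Tue,Mon) (Wed,Wed,Mon) (Wed,Wed,Tue) — 6.
Summing: 6 + 6 + 6 = 18.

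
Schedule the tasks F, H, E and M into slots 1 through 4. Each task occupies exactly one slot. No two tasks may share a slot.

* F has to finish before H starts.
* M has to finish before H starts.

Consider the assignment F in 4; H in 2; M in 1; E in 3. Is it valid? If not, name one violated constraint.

No two tasks may share a slot — holds.
F has to finish before H starts — violated.
M has to finish before H starts — holds.

No — it violates: F has to finish before H starts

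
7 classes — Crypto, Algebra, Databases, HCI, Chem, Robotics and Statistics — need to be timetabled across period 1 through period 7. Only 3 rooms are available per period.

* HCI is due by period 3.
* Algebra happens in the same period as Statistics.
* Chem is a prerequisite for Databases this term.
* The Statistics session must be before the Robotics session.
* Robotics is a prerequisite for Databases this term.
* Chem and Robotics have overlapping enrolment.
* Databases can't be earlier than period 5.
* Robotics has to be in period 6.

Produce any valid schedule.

Databases in period 7; Crypto in period 1; Chem in period 1; Robotics in period 6; Statistics in period 2; HCI in period 1; Algebra in period 2

Checking: Chem(period 1) before Databases(period 7); Robotics(period 6) before Databases(period 7); Statistics(period 2) before Robotics(period 6); Chem(period 1) != Robotics(period 6); Algebra = Statistics = period 2; HCI=period 1 in [period 1,period 3]; Robotics=period 6 in [period 6,period 6]; Databases=period 7 in [period 5,period 7]; max 3 per period (cap 3).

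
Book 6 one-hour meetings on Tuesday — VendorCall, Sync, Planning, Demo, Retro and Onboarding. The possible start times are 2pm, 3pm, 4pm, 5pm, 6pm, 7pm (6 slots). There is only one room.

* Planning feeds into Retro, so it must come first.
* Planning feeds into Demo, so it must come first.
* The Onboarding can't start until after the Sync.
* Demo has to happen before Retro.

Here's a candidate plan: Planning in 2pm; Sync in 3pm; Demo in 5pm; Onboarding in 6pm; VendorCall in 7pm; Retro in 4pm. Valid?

No. Demo has to happen before Retro is not satisfied.

The Onboarding can't start until after the Sync — holds.
Planning feeds into Demo, so it must come first — holds.
Demo has to happen before Retro — violated.
Planning feeds into Retro, so it must come first — holds.
There is only one room — holds.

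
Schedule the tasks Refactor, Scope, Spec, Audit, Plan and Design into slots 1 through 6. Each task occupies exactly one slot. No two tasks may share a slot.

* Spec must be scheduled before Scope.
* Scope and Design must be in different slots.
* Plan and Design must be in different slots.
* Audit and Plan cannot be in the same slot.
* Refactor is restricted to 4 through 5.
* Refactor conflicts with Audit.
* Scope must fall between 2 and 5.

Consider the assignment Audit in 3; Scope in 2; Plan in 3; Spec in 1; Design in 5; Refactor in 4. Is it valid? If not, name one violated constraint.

Invalid. Audit and Plan cannot be in the same slot.

No two tasks may share a slot — violated.
Scope must fall between 2 and 5 — holds.
Plan and Design must be in different slots — holds.
Refactor conflicts with Audit — holds.
Scope and Design must be in different slots — holds.
Audit and Plan cannot be in the same slot — violated.
Refactor is restricted to 4 through 5 — holds.
Spec must be scheduled before Scope — holds.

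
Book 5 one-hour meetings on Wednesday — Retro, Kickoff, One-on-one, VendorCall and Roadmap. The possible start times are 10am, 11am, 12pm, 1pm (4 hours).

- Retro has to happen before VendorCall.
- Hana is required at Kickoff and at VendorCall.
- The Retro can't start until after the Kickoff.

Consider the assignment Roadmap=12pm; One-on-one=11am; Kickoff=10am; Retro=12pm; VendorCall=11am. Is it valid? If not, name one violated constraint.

No. Retro has to happen before VendorCall is not satisfied.

Retro has to happen before VendorCall — violated.
The Retro can't start until after the Kickoff — holds.
Hana is required at Kickoff and at VendorCall — holds.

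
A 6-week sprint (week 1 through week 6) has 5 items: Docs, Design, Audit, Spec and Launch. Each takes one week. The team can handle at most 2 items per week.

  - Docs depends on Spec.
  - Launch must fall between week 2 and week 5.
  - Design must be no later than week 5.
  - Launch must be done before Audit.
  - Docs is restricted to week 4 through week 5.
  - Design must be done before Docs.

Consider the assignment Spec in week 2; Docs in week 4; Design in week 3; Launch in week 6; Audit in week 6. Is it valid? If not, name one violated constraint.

Design must be done before Docs — holds.
Launch must fall between week 2 and week 5 — violated.
Design must be no later than week 5 — holds.
The team can handle at most 2 items per week — holds.
Docs depends on Spec — holds.
Launch must be done before Audit — violated.
Docs is restricted to week 4 through week 5 — holds.

No — it violates: Launch must fall between week 2 and week 5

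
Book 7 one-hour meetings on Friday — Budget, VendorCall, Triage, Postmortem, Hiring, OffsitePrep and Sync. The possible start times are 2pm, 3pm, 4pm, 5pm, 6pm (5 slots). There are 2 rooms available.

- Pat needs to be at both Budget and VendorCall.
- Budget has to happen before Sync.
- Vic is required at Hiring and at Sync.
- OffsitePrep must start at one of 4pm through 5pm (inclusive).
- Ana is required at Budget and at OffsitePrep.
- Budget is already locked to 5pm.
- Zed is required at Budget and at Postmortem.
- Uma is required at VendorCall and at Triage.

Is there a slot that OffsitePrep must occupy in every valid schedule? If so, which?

OffsitePrep's window is 4pm–5pm.
Budget is fixed at 5pm, and OffsitePrep can't share a slot with Budget.
So OffsitePrep must be 4pm.

4pm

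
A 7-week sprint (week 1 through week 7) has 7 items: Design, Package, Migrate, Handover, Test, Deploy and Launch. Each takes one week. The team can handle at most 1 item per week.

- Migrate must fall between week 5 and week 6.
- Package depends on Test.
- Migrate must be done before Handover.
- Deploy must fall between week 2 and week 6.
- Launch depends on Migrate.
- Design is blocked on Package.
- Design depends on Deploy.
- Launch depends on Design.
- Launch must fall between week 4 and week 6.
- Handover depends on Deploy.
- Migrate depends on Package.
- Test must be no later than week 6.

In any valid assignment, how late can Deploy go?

week 3

Deploy is available from week 2; Deploy's own window allows nothing later than week 6; downstream work caps Deploy at week 4.
Deploy at week 3 is achievable: Migrate in week 5, Package in week 2, Deploy in week 3, Test in week 1, Design in week 4, Launch in week 6, Handover in week 7.
Nothing later works — the capacity limit rule out every week after week 3.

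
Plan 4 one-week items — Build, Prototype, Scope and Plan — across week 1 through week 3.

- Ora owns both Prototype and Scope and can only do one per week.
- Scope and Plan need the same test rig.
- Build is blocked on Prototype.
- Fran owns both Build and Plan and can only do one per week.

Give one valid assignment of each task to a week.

Prototype -> week 1; Build -> week 2; Scope -> week 2; Plan -> week 1

Checking: Prototype(week 1) before Build(week 2); Prototype(week 1) != Scope(week 2); Build(week 2) != Plan(week 1); Scope(week 2) != Plan(week 1).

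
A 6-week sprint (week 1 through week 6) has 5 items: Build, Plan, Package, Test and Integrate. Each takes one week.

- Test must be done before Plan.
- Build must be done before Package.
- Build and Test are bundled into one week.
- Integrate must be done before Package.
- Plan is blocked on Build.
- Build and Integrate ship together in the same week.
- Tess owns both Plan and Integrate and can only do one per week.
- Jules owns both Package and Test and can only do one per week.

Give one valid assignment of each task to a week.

Package -> week 2, Integrate -> week 1, Test -> week 1, Plan -> week 2, Build -> week 1

Checking: Build(week 1) before Package(week 2); Test(week 1) before Plan(week 2); Integrate(week 1) before Package(week 2); Build(week 1) before Plan(week 2); Plan(week 2) != Integrate(week 1); Package(week 2) != Test(week 1); Build = Integrate = week 1; Build = Test = week 1.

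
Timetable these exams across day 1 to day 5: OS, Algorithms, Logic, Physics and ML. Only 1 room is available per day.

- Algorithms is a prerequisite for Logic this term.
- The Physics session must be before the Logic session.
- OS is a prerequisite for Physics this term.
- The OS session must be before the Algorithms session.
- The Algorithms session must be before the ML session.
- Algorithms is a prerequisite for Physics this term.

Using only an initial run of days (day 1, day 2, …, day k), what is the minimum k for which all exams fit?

The precedence chain requires at least 4 distinct days.
With at most 1 per day and 5 exams, at least 5 days are needed.
5 works (last occupied day: day 5): for example Logic in day 4; Algorithms in day 2; ML in day 5; OS in day 1; Physics in day 3.

5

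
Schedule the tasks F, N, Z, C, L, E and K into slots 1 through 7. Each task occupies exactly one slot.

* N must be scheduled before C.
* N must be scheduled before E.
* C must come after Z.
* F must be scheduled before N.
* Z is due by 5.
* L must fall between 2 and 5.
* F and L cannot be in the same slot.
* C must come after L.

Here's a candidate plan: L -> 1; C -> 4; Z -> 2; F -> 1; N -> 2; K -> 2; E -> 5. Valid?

F must be scheduled before N — holds.
F and L cannot be in the same slot — violated.
N must be scheduled before C — holds.
L must fall between 2 and 5 — violated.
C must come after L — holds.
C must come after Z — holds.
Z is due by 5 — holds.
N must be scheduled before E — holds.

No. F and L cannot be in the same slot is not satisfied.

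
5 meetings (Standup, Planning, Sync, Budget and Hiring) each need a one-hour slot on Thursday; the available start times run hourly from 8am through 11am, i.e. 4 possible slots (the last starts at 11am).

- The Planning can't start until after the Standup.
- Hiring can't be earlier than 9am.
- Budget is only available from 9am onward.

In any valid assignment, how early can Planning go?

Precedence pushes Planning to at least 9am.
Planning at 9am is achievable: Budget in 9am, Standup in 8am, Planning in 9am, Sync in 8am, Hiring in 9am.

9am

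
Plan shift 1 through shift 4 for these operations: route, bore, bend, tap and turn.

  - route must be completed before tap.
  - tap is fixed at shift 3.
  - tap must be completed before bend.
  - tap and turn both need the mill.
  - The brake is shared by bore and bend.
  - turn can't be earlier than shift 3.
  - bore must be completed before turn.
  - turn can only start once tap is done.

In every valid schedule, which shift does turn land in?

shift 4

turn's window is shift 3–shift 4.
tap is fixed at shift 3, and turn can't share a shift with tap.
So turn must be shift 4.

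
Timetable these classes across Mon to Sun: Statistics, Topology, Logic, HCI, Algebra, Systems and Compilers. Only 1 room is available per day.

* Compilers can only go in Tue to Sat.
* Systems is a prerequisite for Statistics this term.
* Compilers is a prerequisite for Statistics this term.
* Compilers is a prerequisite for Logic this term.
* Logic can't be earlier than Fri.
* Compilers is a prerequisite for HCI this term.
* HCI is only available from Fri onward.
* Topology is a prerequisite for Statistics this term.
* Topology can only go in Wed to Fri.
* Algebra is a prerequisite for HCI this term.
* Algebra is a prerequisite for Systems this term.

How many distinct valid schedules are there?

Splitting on Statistics: it can be Fri (8), Sat (8), Sun (8). Listing each branch's schedules as (Topology, Logic, HCI, Algebra, Systems, Compilers):
Statistics=Fri: (Wed,Sat,Sun,Mon,Tue,Thu) (Wed,Sat,Sun,Mon,Thu,Tue) (Wed,Sun,Sat,Mon,Tue,Thu) (Wed,Sun,Sat,Mon,Thu,Tue) (Thu,Sat,Sun,Mon,Tue,Wed) (Thu,Sat,Sun,Mon,Wed,Tue) (Thu,Sun,Sat,Mon,Tue,Wed) (Thu,Sun,Sat,Mon,Wed,Tue) — 8.
Statistics=Sat: (Wed,Fri,Sun,Mon,Tue,Thu) (Wed,Fri,Sun,Mon,Thu,Tue) (Wed,Sun,Fri,Mon,Tue,Thu) (Wed,Sun,Fri,Mon,Thu,Tue) (Thu,Fri,Sun,Mon,Tue,Wed) (Thu,Fri,Sun,Mon,Wed,Tue) (Thu,Sun,Fri,Mon,Tue,Wed) (Thu,Sun,Fri,Mon,Wed,Tue) — 8.
Statistics=Sun: (Wed,Fri,Sat,Mon,Tue,Thu) (Wed,Fri,Sat,Mon,Thu,Tue) (Wed,Sat,Fri,Mon,Tue,Thu) (Wed,Sat,Fri,Mon,Thu,Tue) (Thu,Fri,Sat,Mon,Tue,Wed) (Thu,Fri,Sat,Mon,Wed,Tue) (Thu,Sat,Fri,Mon,Tue,Wed) (Thu,Sat,Fri,Mon,Wed,Tue) — 8.
Summing: 8 + 8 + 8 = 24.

24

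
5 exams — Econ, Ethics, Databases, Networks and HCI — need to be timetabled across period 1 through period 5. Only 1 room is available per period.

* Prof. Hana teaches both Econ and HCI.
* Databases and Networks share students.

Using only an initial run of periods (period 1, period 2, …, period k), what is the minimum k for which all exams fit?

5

With at most 1 per period and 5 exams, at least 5 periods are needed.
5 works (last occupied period: period 5): for example HCI -> period 5, Networks -> period 4, Econ -> period 1, Databases -> period 3, Ethics -> period 2.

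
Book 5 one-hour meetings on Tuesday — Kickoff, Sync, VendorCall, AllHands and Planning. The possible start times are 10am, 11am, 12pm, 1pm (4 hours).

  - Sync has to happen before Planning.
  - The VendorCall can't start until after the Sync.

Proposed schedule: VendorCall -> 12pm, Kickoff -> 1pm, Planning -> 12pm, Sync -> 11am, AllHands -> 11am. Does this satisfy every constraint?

Sync has to happen before Planning — holds.
The VendorCall can't start until after the Sync — holds.

Yes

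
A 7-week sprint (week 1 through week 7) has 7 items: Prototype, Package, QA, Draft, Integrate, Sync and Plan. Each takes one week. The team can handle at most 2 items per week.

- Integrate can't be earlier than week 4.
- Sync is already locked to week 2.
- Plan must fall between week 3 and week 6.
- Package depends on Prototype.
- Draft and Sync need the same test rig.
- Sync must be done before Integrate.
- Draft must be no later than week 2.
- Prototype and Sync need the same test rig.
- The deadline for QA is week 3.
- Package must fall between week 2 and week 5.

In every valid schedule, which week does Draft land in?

Draft's window is week 1–week 2.
Sync is fixed at week 2, and Draft can't share a week with Sync.
So Draft must be week 1.

week 1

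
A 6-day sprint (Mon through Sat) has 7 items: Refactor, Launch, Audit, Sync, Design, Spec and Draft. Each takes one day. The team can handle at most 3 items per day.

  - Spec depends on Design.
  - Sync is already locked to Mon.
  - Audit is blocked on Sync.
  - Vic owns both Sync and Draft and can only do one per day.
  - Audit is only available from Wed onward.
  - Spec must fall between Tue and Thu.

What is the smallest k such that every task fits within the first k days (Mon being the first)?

3

The precedence chain requires at least 2 distinct days.
With at most 3 per day and 7 tasks, at least 3 days are needed.
Audit can't be placed before Wed — that is day 3 counting from Mon — so the schedule must run through at least 3 days.
3 works (last occupied day: Wed): for example Launch -> Tue, Refactor -> Mon, Design -> Mon, Audit -> Wed, Spec -> Tue, Sync -> Mon, Draft -> Tue.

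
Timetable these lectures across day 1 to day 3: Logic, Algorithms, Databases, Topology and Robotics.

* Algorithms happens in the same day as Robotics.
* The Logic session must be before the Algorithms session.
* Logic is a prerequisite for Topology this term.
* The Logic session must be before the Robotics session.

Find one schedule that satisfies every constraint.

Robotics in day 2, Topology in day 2, Databases in day 1, Algorithms in day 2, Logic in day 1

Checking: Logic(day 1) before Robotics(day 2); Logic(day 1) before Algorithms(day 2); Logic(day 1) before Topology(day 2); Algorithms = Robotics = day 2.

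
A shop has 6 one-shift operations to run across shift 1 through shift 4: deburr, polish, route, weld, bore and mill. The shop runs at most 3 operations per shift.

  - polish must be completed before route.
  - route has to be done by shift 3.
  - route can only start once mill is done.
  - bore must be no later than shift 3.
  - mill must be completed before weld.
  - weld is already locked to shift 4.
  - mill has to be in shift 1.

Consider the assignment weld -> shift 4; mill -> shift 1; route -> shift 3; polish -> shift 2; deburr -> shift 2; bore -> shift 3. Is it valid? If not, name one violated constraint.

Valid

route has to be done by shift 3 — holds.
mill must be completed before weld — holds.
polish must be completed before route — holds.
mill has to be in shift 1 — holds.
weld is already locked to shift 4 — holds.
route can only start once mill is done — holds.
The shop runs at most 3 operations per shift — holds.
bore must be no later than shift 3 — holds.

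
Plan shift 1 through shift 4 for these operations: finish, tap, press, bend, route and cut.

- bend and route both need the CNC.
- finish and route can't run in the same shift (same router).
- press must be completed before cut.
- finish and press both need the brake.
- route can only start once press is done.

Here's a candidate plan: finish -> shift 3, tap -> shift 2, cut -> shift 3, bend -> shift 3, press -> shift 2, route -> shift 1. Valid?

press must be completed before cut — holds.
finish and press both need the brake — holds.
finish and route can't run in the same shift (same router) — holds.
route can only start once press is done — violated.
bend and route both need the CNC — holds.

No. route can only start once press is done is not satisfied.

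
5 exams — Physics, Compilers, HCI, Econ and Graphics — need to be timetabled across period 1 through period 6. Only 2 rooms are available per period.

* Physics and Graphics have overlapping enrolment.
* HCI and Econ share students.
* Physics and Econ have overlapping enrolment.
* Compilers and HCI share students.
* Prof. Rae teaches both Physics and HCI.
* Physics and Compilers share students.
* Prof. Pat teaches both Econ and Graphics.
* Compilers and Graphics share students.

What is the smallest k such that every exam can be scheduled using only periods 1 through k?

With at most 2 per period and 5 exams, at least 3 periods are needed.
3 works (last occupied period: period 3): for example Physics=period 1; Graphics=period 3; Compilers=period 2; HCI=period 3; Econ=period 2.

3 periods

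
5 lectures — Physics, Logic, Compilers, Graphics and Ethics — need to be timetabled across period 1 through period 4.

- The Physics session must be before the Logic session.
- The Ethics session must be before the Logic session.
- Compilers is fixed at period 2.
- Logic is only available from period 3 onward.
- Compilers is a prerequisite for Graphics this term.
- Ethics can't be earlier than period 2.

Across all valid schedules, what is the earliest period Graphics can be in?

period 3

Precedence pushes Graphics to at least period 3.
Graphics at period 3 is achievable: Physics -> period 1; Compilers -> period 2; Logic -> period 3; Graphics -> period 3; Ethics -> period 2.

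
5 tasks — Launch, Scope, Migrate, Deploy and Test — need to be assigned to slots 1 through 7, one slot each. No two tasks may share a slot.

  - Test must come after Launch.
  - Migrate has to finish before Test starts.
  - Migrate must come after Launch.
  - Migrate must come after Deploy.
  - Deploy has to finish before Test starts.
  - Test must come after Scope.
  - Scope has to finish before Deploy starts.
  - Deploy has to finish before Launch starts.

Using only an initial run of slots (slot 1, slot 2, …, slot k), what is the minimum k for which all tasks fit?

5 slots

The precedence chain requires at least 5 distinct slots.
With at most 1 per slot and 5 tasks, at least 5 slots are needed.
5 works (last occupied slot: 5): for example Migrate=4; Deploy=2; Scope=1; Test=5; Launch=3.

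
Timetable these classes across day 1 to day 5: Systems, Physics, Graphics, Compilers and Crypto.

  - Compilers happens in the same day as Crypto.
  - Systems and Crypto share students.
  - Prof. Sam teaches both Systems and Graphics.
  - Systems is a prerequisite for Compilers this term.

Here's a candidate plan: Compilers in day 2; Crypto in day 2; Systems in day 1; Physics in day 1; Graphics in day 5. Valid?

Systems is a prerequisite for Compilers this term — holds.
Prof. Sam teaches both Systems and Graphics — holds.
Systems and Crypto share students — holds.
Compilers happens in the same day as Crypto — holds.

Yes, all constraints hold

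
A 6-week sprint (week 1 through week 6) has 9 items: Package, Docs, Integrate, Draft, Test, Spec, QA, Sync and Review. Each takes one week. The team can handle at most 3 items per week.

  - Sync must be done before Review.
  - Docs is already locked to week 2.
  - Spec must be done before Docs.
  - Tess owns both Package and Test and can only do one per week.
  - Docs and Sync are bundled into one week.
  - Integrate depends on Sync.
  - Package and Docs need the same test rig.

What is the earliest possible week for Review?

week 3

Precedence pushes Review to at least week 3.
Review at week 3 is achievable: Test -> week 2; Spec -> week 1; Sync -> week 2; QA -> week 3; Integrate -> week 3; Package -> week 1; Docs -> week 2; Draft -> week 1; Review -> week 3.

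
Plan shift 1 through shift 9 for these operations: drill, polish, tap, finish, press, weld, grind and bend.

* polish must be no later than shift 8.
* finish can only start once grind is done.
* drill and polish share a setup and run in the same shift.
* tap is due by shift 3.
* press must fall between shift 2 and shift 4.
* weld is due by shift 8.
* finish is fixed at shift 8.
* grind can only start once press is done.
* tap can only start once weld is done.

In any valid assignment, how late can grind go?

Precedence pushes grind to at least shift 3; downstream work caps grind at shift 7.
grind at shift 7 is achievable: press in shift 2, finish in shift 8, tap in shift 2, polish in shift 1, drill in shift 1, bend in shift 1, grind in shift 7, weld in shift 1.

shift 7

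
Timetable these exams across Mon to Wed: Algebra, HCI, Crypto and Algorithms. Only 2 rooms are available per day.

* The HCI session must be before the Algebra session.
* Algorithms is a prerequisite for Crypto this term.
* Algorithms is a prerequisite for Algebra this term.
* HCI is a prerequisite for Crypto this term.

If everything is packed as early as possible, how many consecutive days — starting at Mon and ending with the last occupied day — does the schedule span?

2 days

The precedence chain requires at least 2 distinct days.
With at most 2 per day and 4 exams, at least 2 days are needed.
2 works (last occupied day: Tue): for example HCI in Mon; Algorithms in Mon; Algebra in Tue; Crypto in Tue.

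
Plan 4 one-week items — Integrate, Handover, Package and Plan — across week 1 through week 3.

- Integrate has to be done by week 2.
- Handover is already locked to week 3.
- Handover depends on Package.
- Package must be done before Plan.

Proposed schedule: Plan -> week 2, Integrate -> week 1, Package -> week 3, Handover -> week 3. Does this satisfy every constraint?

Integrate has to be done by week 2 — holds.
Handover is already locked to week 3 — holds.
Handover depends on Package — violated.
Package must be done before Plan — violated.

No — it violates: Package must be done before Plan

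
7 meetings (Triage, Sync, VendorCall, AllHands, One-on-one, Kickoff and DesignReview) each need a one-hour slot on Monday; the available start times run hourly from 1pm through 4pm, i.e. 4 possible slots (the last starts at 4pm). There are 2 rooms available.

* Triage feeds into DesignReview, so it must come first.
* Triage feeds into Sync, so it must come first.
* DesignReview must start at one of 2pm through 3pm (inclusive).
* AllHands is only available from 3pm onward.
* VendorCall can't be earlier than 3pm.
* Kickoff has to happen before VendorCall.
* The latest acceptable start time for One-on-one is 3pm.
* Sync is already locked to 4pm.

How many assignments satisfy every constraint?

24

Splitting on Triage: it can be 1pm (18), 2pm (6). Listing each branch's schedules as (Sync, VendorCall, AllHands, One-on-one, Kickoff, DesignReview):
Triage=1pm: (4pm,3pm,3pm,1pm,2pm,2pm) (4pm,3pm,3pm,2pm,1pm,2pm) (4pm,3pm,4pm,1pm,2pm,2pm) (4pm,3pm,4pm,1pm,2pm,3pm) (4pm,3pm,4pm,2pm,1pm,2pm) (4pm,3pm,4pm,2pm,1pm,3pm) (4pm,3pm,4pm,2pm,2pm,3pm) (4pm,3pm,4pm,3pm,1pm,2pm) (4pm,3pm,4pm,3pm,2pm,2pm) (4pm,4pm,3pm,1pm,2pm,2pm) (4pm,4pm,3pm,1pm,2pm,3pm) (4pm,4pm,3pm,1pm,3pm,2pm) (4pm,4pm,3pm,2pm,1pm,2pm) (4pm,4pm,3pm,2pm,1pm,3pm) (4pm,4pm,3pm,2pm,2pm,3pm) (4pm,4pm,3pm,2pm,3pm,2pm) (4pm,4pm,3pm,3pm,1pm,2pm) (4pm,4pm,3pm,3pm,2pm,2pm) — 18.
Triage=2pm: (4pm,3pm,4pm,1pm,1pm,3pm) (4pm,3pm,4pm,1pm,2pm,3pm) (4pm,3pm,4pm,2pm,1pm,3pm) (4pm,4pm,3pm,1pm,1pm,3pm) (4pm,4pm,3pm,1pm,2pm,3pm) (4pm,4pm,3pm,2pm,1pm,3pm) — 6.
Summing: 18 + 6 = 24.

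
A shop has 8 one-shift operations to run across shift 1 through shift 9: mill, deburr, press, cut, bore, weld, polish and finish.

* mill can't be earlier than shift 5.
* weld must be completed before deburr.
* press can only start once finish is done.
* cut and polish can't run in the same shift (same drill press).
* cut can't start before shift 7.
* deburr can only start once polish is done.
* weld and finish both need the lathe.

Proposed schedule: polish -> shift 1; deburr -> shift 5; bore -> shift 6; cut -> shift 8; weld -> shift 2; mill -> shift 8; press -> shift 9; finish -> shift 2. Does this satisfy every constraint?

No — it violates: weld and finish both need the lathe

mill can't be earlier than shift 5 — holds.
press can only start once finish is done — holds.
cut can't start before shift 7 — holds.
deburr can only start once polish is done — holds.
weld and finish both need the lathe — violated.
weld must be completed before deburr — holds.
cut and polish can't run in the same shift (same drill press) — holds.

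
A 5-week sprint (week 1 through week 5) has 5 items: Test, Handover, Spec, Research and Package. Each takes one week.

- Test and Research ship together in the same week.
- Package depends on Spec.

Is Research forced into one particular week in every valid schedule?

No

Research can be week 1 (e.g. Handover -> week 1; Test -> week 1; Package -> week 2; Spec -> week 1; Research -> week 1) or week 2 (e.g. Package=week 2, Research=week 2, Handover=week 1, Spec=week 1, Test=week 2).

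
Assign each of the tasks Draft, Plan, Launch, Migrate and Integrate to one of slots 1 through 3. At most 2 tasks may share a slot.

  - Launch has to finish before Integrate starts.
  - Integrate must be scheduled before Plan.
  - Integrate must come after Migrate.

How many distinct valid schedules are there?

Enumerating: Launch=1, Draft=2, Migrate=1, Plan=3, Integrate=2 | Integrate=2; Draft=3; Launch=1; Migrate=1; Plan=3.

2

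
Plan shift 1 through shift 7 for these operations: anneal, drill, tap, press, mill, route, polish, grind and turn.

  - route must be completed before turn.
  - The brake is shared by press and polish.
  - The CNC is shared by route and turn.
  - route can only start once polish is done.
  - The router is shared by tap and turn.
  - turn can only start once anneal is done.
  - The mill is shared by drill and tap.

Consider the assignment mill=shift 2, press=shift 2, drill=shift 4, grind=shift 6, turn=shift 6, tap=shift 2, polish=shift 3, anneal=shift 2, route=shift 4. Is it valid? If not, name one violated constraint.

route must be completed before turn — holds.
The brake is shared by press and polish — holds.
The CNC is shared by route and turn — holds.
turn can only start once anneal is done — holds.
route can only start once polish is done — holds.
The mill is shared by drill and tap — holds.
The router is shared by tap and turn — holds.

Yes, all constraints hold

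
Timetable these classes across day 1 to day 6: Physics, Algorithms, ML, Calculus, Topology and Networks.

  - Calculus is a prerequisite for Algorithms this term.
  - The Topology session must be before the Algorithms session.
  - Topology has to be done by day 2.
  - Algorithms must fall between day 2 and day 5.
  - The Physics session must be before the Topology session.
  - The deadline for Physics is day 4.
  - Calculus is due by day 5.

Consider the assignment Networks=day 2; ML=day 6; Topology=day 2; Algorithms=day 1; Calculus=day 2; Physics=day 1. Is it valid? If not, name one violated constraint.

Calculus is a prerequisite for Algorithms this term — violated.
Topology has to be done by day 2 — holds.
The deadline for Physics is day 4 — holds.
The Topology session must be before the Algorithms session — violated.
Calculus is due by day 5 — holds.
Algorithms must fall between day 2 and day 5 — violated.
The Physics session must be before the Topology session — holds.

Invalid. Algorithms must fall between day 2 and day 5.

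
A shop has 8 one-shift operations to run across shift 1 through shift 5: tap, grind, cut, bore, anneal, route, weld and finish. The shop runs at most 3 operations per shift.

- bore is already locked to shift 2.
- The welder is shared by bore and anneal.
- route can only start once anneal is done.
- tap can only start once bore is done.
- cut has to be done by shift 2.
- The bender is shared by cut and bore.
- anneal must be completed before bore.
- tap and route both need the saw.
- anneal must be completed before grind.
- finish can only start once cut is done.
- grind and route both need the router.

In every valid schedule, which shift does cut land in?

shift 1

cut's window is shift 1–shift 2.
bore is fixed at shift 2, and cut can't share a shift with bore.
So cut must be shift 1.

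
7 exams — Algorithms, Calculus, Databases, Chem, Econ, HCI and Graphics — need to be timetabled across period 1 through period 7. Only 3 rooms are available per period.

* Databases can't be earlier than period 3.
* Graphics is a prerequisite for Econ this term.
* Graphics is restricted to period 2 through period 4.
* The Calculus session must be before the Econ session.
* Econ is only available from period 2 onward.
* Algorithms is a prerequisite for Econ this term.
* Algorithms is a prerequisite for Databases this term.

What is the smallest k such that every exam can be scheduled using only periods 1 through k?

The precedence chain requires at least 2 distinct periods.
With at most 3 per period and 7 exams, at least 3 periods are needed.
Databases can't be placed before period 3, so the schedule must run through at least period 3.
3 works (last occupied period: period 3): for example Databases=period 3, HCI=period 2, Algorithms=period 1, Graphics=period 2, Chem=period 1, Econ=period 3, Calculus=period 1.

3 periods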